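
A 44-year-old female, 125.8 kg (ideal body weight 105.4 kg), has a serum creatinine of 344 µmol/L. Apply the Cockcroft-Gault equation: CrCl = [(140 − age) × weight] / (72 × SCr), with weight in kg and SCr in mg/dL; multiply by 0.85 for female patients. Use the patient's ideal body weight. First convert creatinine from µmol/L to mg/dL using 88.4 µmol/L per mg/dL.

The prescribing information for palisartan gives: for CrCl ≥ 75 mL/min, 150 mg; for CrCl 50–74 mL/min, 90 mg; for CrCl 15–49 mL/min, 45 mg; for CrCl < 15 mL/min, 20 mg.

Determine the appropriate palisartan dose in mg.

SCr = 344 / 88.4 = 3.891 mg/dL
CrCl = (140 − 44) × 105.4 / (72 × 3.891) × 0.85 = 10118.4 / 280.15 × 0.85 ≈ 30.7 mL/min
CrCl ≈ 31 mL/min → bracket 15–49 mL/min.
Dose for this bracket: 45 mg.

45 mg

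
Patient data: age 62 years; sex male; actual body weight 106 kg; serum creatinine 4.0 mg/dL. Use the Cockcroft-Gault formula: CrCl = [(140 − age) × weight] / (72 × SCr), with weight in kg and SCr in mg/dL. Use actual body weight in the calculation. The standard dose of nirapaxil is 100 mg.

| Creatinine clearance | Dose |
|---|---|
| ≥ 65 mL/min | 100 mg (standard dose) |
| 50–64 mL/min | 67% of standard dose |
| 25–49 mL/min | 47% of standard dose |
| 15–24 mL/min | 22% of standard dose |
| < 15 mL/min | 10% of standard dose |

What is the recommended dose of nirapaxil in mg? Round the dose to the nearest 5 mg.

45 mg

CrCl = (140 − 62) × 106 / (72 × 4) = 8268.0 / 288.00 ≈ 28.7 mL/min
CrCl ≈ 29 mL/min → bracket 25–49 mL/min.
47% of 100 mg = 47 mg → 45 mg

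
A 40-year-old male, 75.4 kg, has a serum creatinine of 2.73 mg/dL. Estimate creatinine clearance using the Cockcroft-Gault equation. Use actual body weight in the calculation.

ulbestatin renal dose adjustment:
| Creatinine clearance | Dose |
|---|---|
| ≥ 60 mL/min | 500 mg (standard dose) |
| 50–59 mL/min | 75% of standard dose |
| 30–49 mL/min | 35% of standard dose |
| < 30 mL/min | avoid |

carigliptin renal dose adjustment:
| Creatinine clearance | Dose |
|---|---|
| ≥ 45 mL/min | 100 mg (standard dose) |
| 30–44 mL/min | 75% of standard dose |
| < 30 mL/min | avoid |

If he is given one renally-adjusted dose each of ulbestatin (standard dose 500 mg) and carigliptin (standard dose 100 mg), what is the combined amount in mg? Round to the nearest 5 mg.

CrCl = (140 − 40) × 75.4 / (72 × 2.73) = 7540.0 / 196.56 ≈ 38.4 mL/min
CrCl ≈ 38 mL/min.
ulbestatin: 30–49 mL/min → 35% of 500 mg = 175 mg.
carigliptin: 30–44 mL/min → 75% of 100 mg = 75 mg.
Total = 175 + 75 = 250 mg.

250 mg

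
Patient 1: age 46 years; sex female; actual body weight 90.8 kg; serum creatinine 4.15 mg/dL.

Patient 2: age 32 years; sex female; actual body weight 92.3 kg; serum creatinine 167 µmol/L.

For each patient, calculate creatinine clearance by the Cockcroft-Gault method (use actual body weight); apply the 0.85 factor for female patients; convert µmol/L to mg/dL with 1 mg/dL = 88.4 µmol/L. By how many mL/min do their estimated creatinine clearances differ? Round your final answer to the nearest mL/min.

38 mL/min

Patient 1: CrCl = (140 − 46) × 90.8 / (72 × 4.15) × 0.85 = 8535.2 / 298.80 × 0.85 ≈ 24.3 mL/min
Patient 2: SCr = 167 / 88.4 = 1.889 mg/dL
Patient 2: CrCl = (140 − 32) × 92.3 / (72 × 1.889) × 0.85 = 9968.4 / 136.01 × 0.85 ≈ 62.3 mL/min
|24.3 − 62.3| = 38.0 mL/min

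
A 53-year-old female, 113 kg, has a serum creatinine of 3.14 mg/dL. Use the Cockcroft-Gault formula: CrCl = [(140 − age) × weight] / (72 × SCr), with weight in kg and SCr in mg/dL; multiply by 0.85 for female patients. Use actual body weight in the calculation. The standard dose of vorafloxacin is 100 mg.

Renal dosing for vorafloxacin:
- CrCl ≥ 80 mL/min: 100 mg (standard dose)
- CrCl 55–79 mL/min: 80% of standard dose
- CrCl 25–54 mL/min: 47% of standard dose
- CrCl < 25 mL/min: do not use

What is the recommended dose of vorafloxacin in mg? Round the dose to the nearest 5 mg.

45 mg

CrCl = (140 − 53) × 113 / (72 × 3.14) × 0.85 = 9831.0 / 226.08 × 0.85 ≈ 37.0 mL/min
CrCl ≈ 37 mL/min → bracket 25–54 mL/min.
47% of 100 mg = 47 mg → 45 mg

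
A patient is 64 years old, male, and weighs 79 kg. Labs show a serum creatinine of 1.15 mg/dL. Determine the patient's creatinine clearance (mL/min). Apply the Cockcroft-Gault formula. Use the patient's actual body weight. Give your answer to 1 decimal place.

72.5 mL/min

CrCl = (140 − 64) × 79 / (72 × 1.15) = 6004.0 / 82.80 ≈ 72.5 mL/min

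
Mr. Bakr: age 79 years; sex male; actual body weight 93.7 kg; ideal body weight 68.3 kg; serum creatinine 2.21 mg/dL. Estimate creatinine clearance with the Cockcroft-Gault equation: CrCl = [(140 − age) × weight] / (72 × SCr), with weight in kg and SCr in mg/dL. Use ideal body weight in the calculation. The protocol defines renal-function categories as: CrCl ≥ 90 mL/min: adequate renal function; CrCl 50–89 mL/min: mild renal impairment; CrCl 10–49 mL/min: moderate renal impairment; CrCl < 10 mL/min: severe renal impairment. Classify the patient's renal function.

moderate renal impairment

CrCl = (140 − 79) × 68.3 / (72 × 2.21) = 4166.3 / 159.12 ≈ 26.2 mL/min
26 mL/min falls in the 'moderate renal impairment' range.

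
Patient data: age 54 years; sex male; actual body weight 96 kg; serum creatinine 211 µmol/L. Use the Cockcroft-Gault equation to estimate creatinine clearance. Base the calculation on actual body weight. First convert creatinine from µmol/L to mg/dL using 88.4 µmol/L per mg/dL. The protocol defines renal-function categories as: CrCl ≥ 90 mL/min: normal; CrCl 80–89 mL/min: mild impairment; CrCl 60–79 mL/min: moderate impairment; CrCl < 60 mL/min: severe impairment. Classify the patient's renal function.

severe impairment

SCr = 211 / 88.4 = 2.387 mg/dL
CrCl = (140 − 54) × 96 / (72 × 2.387) = 8256.0 / 171.86 ≈ 48.0 mL/min
48 mL/min falls in the 'severe impairment' range.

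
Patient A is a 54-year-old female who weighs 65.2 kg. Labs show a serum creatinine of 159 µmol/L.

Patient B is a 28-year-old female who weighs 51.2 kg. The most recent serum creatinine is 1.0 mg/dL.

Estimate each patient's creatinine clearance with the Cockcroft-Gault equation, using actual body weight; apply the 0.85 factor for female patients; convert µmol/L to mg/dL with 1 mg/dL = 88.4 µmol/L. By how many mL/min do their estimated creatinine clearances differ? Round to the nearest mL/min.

Patient A: SCr = 159 / 88.4 = 1.799 mg/dL
Patient A: CrCl = (140 − 54) × 65.2 / (72 × 1.799) × 0.85 = 5607.2 / 129.53 × 0.85 ≈ 36.8 mL/min
Patient B: CrCl = (140 − 28) × 51.2 / (72 × 1) × 0.85 = 5734.4 / 72.00 × 0.85 ≈ 67.7 mL/min
|36.8 − 67.7| = 30.9 mL/min

31 mL/min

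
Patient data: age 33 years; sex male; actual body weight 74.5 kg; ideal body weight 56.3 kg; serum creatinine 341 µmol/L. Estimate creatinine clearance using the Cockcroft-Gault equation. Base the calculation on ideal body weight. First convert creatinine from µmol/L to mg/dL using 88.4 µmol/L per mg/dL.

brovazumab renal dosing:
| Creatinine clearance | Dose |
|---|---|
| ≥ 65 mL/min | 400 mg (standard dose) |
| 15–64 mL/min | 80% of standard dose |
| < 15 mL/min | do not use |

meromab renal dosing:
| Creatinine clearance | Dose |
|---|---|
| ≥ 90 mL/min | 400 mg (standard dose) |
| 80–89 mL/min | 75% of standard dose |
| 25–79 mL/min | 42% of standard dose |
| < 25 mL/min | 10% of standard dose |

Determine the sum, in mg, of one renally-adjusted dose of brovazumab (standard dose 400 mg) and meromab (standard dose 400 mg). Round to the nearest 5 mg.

SCr = 341 / 88.4 = 3.857 mg/dL
CrCl = (140 − 33) × 56.3 / (72 × 3.857) = 6024.1 / 277.70 ≈ 21.7 mL/min
CrCl ≈ 22 mL/min.
brovazumab: 15–64 mL/min → 80% of 400 mg = 320 mg.
meromab: < 25 mL/min → 10% of 400 mg = 40 mg.
Total = 320 + 40 = 360 mg.

360 mg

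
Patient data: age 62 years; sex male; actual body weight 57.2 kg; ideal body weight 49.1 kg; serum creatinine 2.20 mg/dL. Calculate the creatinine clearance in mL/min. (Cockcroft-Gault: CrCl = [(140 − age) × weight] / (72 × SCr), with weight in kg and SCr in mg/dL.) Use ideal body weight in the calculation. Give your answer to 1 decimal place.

24.2 mL/min

CrCl = (140 − 62) × 49.1 / (72 × 2.2) = 3829.8 / 158.40 ≈ 24.2 mL/min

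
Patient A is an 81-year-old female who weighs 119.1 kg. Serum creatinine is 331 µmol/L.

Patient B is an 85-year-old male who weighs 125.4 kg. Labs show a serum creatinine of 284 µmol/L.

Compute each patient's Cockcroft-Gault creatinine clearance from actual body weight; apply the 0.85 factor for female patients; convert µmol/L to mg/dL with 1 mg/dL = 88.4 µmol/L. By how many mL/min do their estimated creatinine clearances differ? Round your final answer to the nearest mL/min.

Patient A: SCr = 331 / 88.4 = 3.744 mg/dL
Patient A: CrCl = (140 − 81) × 119.1 / (72 × 3.744) × 0.85 = 7026.9 / 269.57 × 0.85 ≈ 22.2 mL/min
Patient B: SCr = 284 / 88.4 = 3.213 mg/dL
Patient B: CrCl = (140 − 85) × 125.4 / (72 × 3.213) = 6897.0 / 231.34 ≈ 29.8 mL/min
|22.2 − 29.8| = 7.6 mL/min

8 mL/min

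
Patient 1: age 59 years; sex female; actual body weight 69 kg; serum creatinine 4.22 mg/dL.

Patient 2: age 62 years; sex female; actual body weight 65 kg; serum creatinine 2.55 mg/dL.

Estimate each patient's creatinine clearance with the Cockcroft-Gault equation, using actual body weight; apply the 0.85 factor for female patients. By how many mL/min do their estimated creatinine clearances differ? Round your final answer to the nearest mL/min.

8 mL/min

Patient 1: CrCl = (140 − 59) × 69 / (72 × 4.22) × 0.85 = 5589.0 / 303.84 × 0.85 ≈ 15.6 mL/min
Patient 2: CrCl = (140 − 62) × 65 / (72 × 2.55) × 0.85 = 5070.0 / 183.60 × 0.85 ≈ 23.5 mL/min
|15.6 − 23.5| = 7.9 mL/min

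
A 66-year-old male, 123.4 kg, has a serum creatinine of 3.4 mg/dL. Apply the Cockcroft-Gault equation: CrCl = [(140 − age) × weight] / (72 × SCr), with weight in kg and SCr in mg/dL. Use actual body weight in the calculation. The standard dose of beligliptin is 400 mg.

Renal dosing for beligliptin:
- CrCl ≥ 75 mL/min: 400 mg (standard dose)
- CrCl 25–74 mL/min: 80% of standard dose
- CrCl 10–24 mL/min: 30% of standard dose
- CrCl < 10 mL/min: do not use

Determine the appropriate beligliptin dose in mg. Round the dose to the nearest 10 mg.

320 mg

CrCl = (140 − 66) × 123.4 / (72 × 3.4) = 9131.6 / 244.80 ≈ 37.3 mL/min
CrCl ≈ 37 mL/min → bracket 25–74 mL/min.
80% of 400 mg = 320 mg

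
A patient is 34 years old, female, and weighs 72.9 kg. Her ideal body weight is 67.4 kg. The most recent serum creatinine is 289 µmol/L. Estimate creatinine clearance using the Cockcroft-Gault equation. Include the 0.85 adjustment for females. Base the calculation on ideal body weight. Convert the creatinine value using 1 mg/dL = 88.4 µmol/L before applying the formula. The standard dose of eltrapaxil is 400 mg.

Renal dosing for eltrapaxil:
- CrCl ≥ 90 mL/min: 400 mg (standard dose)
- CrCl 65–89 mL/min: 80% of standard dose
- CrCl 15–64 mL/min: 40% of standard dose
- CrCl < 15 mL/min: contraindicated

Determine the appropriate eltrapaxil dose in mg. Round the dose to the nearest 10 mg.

160 mg

SCr = 289 / 88.4 = 3.269 mg/dL
CrCl = (140 − 34) × 67.4 / (72 × 3.269) × 0.85 = 7144.4 / 235.37 × 0.85 ≈ 25.8 mL/min
CrCl ≈ 26 mL/min → bracket 15–64 mL/min.
40% of 400 mg = 160 mg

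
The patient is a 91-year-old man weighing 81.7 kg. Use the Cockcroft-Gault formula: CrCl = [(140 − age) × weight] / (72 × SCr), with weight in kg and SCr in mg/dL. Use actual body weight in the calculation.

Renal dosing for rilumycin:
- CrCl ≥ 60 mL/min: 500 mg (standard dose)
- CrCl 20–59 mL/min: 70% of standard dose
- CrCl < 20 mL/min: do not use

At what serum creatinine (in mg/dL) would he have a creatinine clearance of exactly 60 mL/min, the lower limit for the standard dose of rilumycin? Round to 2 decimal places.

Standard dose requires CrCl ≥ 60 mL/min.
Set (140 − 91) × 81.7 / (72 × SCr) = 60
SCr = (140 − 91) × 81.7 / (72 × 60) = 0.927 mg/dL

0.93 mg/dL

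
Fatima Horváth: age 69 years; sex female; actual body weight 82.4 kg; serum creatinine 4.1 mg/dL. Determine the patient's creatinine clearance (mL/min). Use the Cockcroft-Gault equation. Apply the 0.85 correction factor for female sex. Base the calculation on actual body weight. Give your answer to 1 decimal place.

16.8 mL/min

CrCl = (140 − 69) × 82.4 / (72 × 4.1) × 0.85 = 5850.4 / 295.20 × 0.85 ≈ 16.8 mL/min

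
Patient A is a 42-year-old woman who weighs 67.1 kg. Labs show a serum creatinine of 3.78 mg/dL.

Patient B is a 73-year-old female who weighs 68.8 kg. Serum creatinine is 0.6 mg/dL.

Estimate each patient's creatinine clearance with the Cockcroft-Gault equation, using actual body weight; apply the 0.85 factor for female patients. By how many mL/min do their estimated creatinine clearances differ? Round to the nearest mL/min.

Patient A: CrCl = (140 − 42) × 67.1 / (72 × 3.78) × 0.85 = 6575.8 / 272.16 × 0.85 ≈ 20.5 mL/min
Patient B: CrCl = (140 − 73) × 68.8 / (72 × 0.6) × 0.85 = 4609.6 / 43.20 × 0.85 ≈ 90.7 mL/min
|20.5 − 90.7| = 70.2 mL/min

70 mL/min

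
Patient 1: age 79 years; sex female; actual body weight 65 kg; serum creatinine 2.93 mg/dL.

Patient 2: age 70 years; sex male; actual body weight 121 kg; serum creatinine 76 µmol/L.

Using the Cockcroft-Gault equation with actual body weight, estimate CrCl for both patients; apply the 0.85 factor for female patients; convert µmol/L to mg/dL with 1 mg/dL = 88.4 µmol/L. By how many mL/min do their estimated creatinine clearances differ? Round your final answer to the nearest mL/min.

121 mL/min

Patient 1: CrCl = (140 − 79) × 65 / (72 × 2.93) × 0.85 = 3965.0 / 210.96 × 0.85 ≈ 16.0 mL/min
Patient 2: SCr = 76 / 88.4 = 0.86 mg/dL
Patient 2: CrCl = (140 − 70) × 121 / (72 × 0.86) = 8470.0 / 61.92 ≈ 136.8 mL/min
|16.0 − 136.8| = 120.8 mL/min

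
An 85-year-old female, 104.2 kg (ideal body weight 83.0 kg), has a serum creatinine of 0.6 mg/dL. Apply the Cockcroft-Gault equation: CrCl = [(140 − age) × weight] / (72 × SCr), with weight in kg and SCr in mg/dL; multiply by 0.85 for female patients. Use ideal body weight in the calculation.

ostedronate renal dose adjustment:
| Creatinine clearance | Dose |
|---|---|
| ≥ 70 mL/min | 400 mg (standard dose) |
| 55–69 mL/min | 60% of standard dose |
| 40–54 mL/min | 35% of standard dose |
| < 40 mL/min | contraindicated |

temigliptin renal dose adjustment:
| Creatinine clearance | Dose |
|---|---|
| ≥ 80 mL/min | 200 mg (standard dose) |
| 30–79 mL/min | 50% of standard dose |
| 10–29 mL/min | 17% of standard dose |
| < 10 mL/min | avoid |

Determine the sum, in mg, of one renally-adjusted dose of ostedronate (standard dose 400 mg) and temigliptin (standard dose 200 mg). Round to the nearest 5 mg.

600 mg

CrCl = (140 − 85) × 83 / (72 × 0.6) × 0.85 = 4565.0 / 43.20 × 0.85 ≈ 89.8 mL/min
CrCl ≈ 90 mL/min.
ostedronate: ≥ 70 mL/min → 100% of 400 mg = 400 mg.
temigliptin: ≥ 80 mL/min → 100% of 200 mg = 200 mg.
Total = 400 + 200 = 600 mg.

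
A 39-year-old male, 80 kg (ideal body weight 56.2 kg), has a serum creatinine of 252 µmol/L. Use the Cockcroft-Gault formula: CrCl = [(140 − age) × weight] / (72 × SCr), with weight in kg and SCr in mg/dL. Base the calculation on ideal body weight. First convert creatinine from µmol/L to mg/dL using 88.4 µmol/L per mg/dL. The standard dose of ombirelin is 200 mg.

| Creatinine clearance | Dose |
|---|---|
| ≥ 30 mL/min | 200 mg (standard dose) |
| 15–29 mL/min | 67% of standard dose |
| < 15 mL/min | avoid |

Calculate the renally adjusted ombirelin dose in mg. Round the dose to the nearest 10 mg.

SCr = 252 / 88.4 = 2.851 mg/dL
CrCl = (140 − 39) × 56.2 / (72 × 2.851) = 5676.2 / 205.27 ≈ 27.7 mL/min
CrCl ≈ 28 mL/min → bracket 15–29 mL/min.
67% of 200 mg = 134 mg → 130 mg

130 mg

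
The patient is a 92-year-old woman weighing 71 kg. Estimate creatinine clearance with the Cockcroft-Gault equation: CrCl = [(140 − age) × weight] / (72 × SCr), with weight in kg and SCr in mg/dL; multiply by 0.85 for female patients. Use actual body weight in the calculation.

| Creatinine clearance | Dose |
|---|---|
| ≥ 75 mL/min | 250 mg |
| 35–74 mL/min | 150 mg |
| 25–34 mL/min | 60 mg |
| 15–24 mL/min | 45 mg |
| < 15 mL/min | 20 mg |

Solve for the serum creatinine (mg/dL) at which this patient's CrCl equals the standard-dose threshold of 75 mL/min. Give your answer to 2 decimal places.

Standard dose requires CrCl ≥ 75 mL/min.
Set (140 − 92) × 71 × 0.85 / (72 × SCr) = 75
SCr = (140 − 92) × 71 × 0.85 / (72 × 75) = 0.536 mg/dL

0.54 mg/dL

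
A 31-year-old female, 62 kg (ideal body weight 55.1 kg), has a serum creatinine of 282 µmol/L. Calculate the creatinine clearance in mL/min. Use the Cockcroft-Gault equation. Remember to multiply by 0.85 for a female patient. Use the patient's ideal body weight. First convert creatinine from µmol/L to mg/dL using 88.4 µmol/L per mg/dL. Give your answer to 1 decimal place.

22.2 mL/min

SCr = 282 / 88.4 = 3.19 mg/dL
CrCl = (140 − 31) × 55.1 / (72 × 3.19) × 0.85 = 6005.9 / 229.68 × 0.85 ≈ 22.2 mL/min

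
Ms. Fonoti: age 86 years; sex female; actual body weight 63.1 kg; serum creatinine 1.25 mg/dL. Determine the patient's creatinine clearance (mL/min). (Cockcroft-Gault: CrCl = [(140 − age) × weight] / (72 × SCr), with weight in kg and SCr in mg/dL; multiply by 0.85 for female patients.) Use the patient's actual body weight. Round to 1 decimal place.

CrCl = (140 − 86) × 63.1 / (72 × 1.25) × 0.85 = 3407.4 / 90.00 × 0.85 ≈ 32.2 mL/min

32.2 mL/min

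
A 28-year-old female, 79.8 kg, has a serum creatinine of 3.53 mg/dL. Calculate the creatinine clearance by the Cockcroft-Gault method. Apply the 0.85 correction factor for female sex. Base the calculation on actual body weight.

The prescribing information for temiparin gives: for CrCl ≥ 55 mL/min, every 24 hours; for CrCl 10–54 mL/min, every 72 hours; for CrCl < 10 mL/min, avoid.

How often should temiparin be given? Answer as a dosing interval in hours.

every 72 hours

CrCl = (140 − 28) × 79.8 / (72 × 3.53) × 0.85 = 8937.6 / 254.16 × 0.85 ≈ 29.9 mL/min
CrCl ≈ 30 mL/min → bracket 10–54 mL/min → every 72 hours.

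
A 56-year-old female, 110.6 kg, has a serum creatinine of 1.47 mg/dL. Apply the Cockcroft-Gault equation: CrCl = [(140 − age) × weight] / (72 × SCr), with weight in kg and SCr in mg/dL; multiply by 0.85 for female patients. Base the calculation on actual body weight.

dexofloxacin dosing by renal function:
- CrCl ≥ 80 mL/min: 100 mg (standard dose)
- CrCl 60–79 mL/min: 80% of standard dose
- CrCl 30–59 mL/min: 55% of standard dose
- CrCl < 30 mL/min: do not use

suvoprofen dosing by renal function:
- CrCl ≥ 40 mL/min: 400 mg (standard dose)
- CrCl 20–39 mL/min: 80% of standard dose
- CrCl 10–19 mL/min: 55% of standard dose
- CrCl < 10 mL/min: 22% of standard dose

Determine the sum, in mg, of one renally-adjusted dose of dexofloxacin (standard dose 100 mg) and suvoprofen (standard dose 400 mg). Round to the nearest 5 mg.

CrCl = (140 − 56) × 110.6 / (72 × 1.47) × 0.85 = 9290.4 / 105.84 × 0.85 ≈ 74.6 mL/min
CrCl ≈ 75 mL/min.
dexofloxacin: 60–79 mL/min → 80% of 100 mg = 80 mg.
suvoprofen: ≥ 40 mL/min → 100% of 400 mg = 400 mg.
Total = 80 + 400 = 480 mg.

480 mg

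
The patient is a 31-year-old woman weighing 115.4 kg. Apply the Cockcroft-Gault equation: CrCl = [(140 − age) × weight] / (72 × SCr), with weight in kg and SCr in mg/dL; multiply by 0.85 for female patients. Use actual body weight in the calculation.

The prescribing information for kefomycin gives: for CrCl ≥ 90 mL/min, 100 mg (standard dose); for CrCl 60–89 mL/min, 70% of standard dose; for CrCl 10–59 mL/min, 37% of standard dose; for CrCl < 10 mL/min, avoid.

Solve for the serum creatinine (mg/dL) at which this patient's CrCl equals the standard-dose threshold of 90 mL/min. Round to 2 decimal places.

1.65 mg/dL

Standard dose requires CrCl ≥ 90 mL/min.
Set (140 − 31) × 115.4 × 0.85 / (72 × SCr) = 90
SCr = (140 − 31) × 115.4 × 0.85 / (72 × 90) = 1.650 mg/dL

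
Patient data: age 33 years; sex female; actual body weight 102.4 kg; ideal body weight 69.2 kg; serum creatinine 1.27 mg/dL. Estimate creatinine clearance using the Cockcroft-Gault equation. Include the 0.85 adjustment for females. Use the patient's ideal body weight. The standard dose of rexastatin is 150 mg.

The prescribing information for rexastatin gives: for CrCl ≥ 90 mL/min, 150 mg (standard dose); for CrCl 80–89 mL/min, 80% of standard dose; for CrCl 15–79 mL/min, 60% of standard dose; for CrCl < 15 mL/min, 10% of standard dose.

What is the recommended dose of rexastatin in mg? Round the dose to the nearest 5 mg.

90 mg

CrCl = (140 − 33) × 69.2 / (72 × 1.27) × 0.85 = 7404.4 / 91.44 × 0.85 ≈ 68.8 mL/min
CrCl ≈ 69 mL/min → bracket 15–79 mL/min.
60% of 150 mg = 90 mg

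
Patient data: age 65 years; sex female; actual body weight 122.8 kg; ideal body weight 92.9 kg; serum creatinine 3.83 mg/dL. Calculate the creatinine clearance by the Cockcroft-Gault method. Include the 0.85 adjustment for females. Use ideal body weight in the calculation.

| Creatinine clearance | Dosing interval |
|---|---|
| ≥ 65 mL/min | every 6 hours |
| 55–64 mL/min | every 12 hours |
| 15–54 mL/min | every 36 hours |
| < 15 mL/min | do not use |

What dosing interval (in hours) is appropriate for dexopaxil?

CrCl = (140 − 65) × 92.9 / (72 × 3.83) × 0.85 = 6967.5 / 275.76 × 0.85 ≈ 21.5 mL/min
CrCl ≈ 21 mL/min → bracket 15–54 mL/min → every 36 hours.

every 36 hours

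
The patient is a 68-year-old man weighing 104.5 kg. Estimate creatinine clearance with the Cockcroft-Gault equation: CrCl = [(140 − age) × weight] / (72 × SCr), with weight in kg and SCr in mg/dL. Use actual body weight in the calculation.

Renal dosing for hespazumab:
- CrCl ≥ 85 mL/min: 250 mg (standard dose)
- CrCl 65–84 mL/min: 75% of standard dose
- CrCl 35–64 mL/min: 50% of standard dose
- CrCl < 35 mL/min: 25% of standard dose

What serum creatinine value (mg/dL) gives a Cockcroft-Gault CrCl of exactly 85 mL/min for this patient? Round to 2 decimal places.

Standard dose requires CrCl ≥ 85 mL/min.
Set (140 − 68) × 104.5 / (72 × SCr) = 85
SCr = (140 − 68) × 104.5 / (72 × 85) = 1.229 mg/dL

1.23 mg/dL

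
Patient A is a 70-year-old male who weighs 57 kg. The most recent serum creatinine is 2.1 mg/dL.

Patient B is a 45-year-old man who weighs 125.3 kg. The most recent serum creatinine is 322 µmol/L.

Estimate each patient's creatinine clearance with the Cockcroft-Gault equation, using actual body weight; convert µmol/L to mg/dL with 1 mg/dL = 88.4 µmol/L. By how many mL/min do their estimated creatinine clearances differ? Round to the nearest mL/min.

Patient A: CrCl = (140 − 70) × 57 / (72 × 2.1) = 3990.0 / 151.20 ≈ 26.4 mL/min
Patient B: SCr = 322 / 88.4 = 3.643 mg/dL
Patient B: CrCl = (140 − 45) × 125.3 / (72 × 3.643) = 11903.5 / 262.30 ≈ 45.4 mL/min
|26.4 − 45.4| = 19.0 mL/min

19 mL/min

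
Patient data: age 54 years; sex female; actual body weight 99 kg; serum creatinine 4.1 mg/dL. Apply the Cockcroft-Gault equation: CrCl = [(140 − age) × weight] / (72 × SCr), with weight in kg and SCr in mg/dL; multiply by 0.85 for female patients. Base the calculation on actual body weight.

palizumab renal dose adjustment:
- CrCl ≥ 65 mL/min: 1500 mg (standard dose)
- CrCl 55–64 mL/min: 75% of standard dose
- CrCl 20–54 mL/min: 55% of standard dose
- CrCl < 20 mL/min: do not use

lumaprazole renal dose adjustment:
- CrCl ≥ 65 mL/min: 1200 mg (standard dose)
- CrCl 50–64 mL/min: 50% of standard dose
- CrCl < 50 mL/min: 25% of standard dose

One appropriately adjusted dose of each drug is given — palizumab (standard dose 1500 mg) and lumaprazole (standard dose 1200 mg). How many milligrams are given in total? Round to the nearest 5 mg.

1125 mg

CrCl = (140 − 54) × 99 / (72 × 4.1) × 0.85 = 8514.0 / 295.20 × 0.85 ≈ 24.5 mL/min
CrCl ≈ 25 mL/min.
palizumab: 20–54 mL/min → 55% of 1500 mg = 825 mg.
lumaprazole: < 50 mL/min → 25% of 1200 mg = 300 mg.
Total = 825 + 300 = 1125 mg.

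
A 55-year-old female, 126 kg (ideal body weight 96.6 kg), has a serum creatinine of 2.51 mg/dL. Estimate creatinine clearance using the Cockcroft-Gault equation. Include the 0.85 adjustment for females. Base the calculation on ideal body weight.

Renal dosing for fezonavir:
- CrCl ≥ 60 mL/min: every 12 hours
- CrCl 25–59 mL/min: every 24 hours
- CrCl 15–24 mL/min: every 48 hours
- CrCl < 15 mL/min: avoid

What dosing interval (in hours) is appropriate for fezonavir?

CrCl = (140 − 55) × 96.6 / (72 × 2.51) × 0.85 = 8211.0 / 180.72 × 0.85 ≈ 38.6 mL/min
CrCl ≈ 39 mL/min → bracket 25–59 mL/min → every 24 hours.

every 24 hours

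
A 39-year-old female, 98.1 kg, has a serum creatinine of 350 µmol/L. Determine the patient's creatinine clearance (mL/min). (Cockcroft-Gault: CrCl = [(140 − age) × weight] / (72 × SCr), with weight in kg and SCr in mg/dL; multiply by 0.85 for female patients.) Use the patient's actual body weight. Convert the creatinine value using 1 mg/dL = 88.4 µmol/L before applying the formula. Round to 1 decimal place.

29.5 mL/min

SCr = 350 / 88.4 = 3.959 mg/dL
CrCl = (140 − 39) × 98.1 / (72 × 3.959) × 0.85 = 9908.1 / 285.05 × 0.85 ≈ 29.5 mL/min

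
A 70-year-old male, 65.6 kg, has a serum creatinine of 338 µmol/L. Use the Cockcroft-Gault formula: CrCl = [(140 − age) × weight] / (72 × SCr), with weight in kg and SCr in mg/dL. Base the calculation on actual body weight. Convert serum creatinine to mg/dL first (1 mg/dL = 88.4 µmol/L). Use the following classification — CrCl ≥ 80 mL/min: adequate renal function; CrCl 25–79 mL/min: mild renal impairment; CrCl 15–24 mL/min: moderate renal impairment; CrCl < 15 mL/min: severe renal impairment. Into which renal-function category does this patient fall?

moderate renal impairment

SCr = 338 / 88.4 = 3.824 mg/dL
CrCl = (140 − 70) × 65.6 / (72 × 3.824) = 4592.0 / 275.33 ≈ 16.7 mL/min
17 mL/min falls in the 'moderate renal impairment' range.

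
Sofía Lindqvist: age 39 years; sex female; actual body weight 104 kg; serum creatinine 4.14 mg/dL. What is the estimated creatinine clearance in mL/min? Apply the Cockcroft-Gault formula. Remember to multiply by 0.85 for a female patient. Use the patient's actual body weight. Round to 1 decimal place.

CrCl = (140 − 39) × 104 / (72 × 4.14) × 0.85 = 10504.0 / 298.08 × 0.85 ≈ 30.0 mL/min

30.0 mL/min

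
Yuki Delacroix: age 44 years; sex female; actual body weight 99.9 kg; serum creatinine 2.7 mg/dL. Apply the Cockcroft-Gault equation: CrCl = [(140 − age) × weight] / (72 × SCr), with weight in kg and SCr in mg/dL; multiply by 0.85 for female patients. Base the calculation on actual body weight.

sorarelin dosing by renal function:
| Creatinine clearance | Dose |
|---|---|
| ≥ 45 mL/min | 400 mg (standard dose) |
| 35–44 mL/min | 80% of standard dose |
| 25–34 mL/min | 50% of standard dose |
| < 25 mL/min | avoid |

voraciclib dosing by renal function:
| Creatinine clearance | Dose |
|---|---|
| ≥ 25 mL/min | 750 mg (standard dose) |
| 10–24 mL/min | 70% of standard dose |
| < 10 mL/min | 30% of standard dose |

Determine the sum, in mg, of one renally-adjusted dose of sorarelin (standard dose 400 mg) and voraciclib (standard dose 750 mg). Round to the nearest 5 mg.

CrCl = (140 − 44) × 99.9 / (72 × 2.7) × 0.85 = 9590.4 / 194.40 × 0.85 ≈ 41.9 mL/min
CrCl ≈ 42 mL/min.
sorarelin: 35–44 mL/min → 80% of 400 mg = 320 mg.
voraciclib: ≥ 25 mL/min → 100% of 750 mg = 750 mg.
Total = 320 + 750 = 1070 mg.

1070 mg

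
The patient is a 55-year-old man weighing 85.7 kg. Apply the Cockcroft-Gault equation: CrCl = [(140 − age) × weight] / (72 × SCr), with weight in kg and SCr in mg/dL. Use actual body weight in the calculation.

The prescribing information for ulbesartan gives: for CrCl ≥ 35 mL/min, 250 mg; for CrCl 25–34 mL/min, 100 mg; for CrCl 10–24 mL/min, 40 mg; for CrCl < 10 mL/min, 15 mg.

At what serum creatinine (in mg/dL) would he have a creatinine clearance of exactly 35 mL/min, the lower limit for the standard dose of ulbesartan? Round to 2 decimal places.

Standard dose requires CrCl ≥ 35 mL/min.
Set (140 − 55) × 85.7 / (72 × SCr) = 35
SCr = (140 − 55) × 85.7 / (72 × 35) = 2.891 mg/dL

2.89 mg/dL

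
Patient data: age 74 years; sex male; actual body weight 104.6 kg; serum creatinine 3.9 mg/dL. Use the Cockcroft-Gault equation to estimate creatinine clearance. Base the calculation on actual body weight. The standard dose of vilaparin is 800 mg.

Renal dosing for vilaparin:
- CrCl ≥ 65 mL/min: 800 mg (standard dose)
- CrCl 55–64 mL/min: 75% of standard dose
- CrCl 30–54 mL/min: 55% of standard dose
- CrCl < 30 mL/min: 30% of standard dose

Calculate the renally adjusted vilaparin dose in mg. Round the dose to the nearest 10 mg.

CrCl = (140 − 74) × 104.6 / (72 × 3.9) = 6903.6 / 280.80 ≈ 24.6 mL/min
CrCl ≈ 25 mL/min → bracket < 30 mL/min.
30% of 800 mg = 240 mg

240 mg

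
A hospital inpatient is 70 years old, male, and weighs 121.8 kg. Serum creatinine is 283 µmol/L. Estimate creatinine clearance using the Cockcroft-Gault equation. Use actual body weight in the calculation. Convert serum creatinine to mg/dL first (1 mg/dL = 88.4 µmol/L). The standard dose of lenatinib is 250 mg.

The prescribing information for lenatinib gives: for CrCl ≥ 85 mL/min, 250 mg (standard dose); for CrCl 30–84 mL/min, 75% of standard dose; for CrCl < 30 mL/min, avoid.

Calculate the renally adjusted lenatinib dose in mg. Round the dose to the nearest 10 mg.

190 mg

SCr = 283 / 88.4 = 3.201 mg/dL
CrCl = (140 − 70) × 121.8 / (72 × 3.201) = 8526.0 / 230.47 ≈ 37.0 mL/min
CrCl ≈ 37 mL/min → bracket 30–84 mL/min.
75% of 250 mg = 187.5 mg → 190 mg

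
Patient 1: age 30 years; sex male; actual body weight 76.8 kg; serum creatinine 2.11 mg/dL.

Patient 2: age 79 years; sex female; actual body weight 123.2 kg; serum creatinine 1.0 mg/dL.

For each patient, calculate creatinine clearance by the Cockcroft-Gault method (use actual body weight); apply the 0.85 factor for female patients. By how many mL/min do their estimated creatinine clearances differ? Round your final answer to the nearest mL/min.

33 mL/min

Patient 1: CrCl = (140 − 30) × 76.8 / (72 × 2.11) = 8448.0 / 151.92 ≈ 55.6 mL/min
Patient 2: CrCl = (140 − 79) × 123.2 / (72 × 1) × 0.85 = 7515.2 / 72.00 × 0.85 ≈ 88.7 mL/min
|55.6 − 88.7| = 33.1 mL/min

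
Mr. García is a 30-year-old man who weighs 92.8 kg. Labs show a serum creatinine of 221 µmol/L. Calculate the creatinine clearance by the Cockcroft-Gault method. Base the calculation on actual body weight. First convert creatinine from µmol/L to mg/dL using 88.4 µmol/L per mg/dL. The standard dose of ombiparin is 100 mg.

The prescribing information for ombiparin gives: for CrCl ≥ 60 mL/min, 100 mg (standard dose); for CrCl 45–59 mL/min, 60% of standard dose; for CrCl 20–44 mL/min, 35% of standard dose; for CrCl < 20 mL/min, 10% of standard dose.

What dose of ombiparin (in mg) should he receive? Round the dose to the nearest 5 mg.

60 mg

SCr = 221 / 88.4 = 2.5 mg/dL
CrCl = (140 − 30) × 92.8 / (72 × 2.5) = 10208.0 / 180.00 ≈ 56.7 mL/min
CrCl ≈ 57 mL/min → bracket 45–59 mL/min.
60% of 100 mg = 60 mg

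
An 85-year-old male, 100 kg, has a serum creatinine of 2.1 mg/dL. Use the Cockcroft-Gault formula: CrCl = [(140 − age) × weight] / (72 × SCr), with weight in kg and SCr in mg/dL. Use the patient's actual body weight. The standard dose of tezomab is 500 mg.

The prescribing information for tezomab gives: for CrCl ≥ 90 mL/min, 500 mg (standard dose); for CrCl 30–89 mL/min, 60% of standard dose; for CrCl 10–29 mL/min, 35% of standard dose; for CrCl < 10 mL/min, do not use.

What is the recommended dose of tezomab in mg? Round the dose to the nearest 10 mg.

300 mg

CrCl = (140 − 85) × 100 / (72 × 2.1) = 5500.0 / 151.20 ≈ 36.4 mL/min
CrCl ≈ 36 mL/min → bracket 30–89 mL/min.
60% of 500 mg = 300 mg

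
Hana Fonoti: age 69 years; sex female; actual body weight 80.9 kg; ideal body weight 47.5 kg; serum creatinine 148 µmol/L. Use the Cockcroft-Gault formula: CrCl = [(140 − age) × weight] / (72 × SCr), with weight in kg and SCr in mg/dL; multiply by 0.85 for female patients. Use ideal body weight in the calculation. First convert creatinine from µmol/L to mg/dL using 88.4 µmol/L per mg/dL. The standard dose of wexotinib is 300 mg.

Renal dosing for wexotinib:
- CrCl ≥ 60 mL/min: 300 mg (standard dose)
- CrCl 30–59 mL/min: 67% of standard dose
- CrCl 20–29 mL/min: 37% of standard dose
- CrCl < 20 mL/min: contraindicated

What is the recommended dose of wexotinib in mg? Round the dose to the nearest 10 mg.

SCr = 148 / 88.4 = 1.674 mg/dL
CrCl = (140 − 69) × 47.5 / (72 × 1.674) × 0.85 = 3372.5 / 120.53 × 0.85 ≈ 23.8 mL/min
CrCl ≈ 24 mL/min → bracket 20–29 mL/min.
37% of 300 mg = 111 mg → 110 mg

110 mg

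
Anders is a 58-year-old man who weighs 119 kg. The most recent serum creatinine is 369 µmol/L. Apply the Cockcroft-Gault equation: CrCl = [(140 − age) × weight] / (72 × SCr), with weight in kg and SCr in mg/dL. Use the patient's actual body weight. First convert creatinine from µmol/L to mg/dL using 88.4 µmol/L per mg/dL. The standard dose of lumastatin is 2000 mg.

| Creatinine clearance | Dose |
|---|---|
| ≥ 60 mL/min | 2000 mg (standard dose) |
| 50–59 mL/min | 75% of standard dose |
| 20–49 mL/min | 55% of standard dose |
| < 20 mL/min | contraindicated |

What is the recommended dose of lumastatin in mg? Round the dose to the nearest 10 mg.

SCr = 369 / 88.4 = 4.174 mg/dL
CrCl = (140 − 58) × 119 / (72 × 4.174) = 9758.0 / 300.53 ≈ 32.5 mL/min
CrCl ≈ 32 mL/min → bracket 20–49 mL/min.
55% of 2000 mg = 1100 mg

1100 mg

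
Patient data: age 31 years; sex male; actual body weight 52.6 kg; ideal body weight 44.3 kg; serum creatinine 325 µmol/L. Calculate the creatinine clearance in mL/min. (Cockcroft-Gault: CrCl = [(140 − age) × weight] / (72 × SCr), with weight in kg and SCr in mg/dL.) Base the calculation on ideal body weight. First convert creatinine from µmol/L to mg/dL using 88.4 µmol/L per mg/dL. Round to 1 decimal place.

SCr = 325 / 88.4 = 3.676 mg/dL
CrCl = (140 − 31) × 44.3 / (72 × 3.676) = 4828.7 / 264.67 ≈ 18.2 mL/min

18.2 mL/min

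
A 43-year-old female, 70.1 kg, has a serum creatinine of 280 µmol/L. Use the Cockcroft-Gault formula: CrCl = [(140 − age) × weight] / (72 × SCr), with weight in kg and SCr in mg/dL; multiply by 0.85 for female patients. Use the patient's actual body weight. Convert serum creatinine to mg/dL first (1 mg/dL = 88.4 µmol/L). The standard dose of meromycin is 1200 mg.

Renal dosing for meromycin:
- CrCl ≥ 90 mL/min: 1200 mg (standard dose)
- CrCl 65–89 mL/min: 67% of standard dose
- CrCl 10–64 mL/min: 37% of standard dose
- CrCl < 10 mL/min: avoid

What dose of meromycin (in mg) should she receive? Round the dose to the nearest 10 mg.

440 mg

SCr = 280 / 88.4 = 3.167 mg/dL
CrCl = (140 − 43) × 70.1 / (72 × 3.167) × 0.85 = 6799.7 / 228.02 × 0.85 ≈ 25.3 mL/min
CrCl ≈ 25 mL/min → bracket 10–64 mL/min.
37% of 1200 mg = 444 mg → 440 mg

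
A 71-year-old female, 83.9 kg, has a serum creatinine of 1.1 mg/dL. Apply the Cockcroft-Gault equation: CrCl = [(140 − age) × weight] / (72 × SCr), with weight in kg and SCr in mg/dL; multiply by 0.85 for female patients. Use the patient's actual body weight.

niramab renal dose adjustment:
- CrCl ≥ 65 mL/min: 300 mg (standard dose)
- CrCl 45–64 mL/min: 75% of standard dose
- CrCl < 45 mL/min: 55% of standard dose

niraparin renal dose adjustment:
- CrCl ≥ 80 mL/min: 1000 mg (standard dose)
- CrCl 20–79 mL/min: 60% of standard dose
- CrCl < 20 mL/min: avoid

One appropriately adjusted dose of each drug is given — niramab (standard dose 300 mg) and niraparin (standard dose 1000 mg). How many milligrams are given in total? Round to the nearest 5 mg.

825 mg

CrCl = (140 − 71) × 83.9 / (72 × 1.1) × 0.85 = 5789.1 / 79.20 × 0.85 ≈ 62.1 mL/min
CrCl ≈ 62 mL/min.
niramab: 45–64 mL/min → 75% of 300 mg = 225 mg.
niraparin: 20–79 mL/min → 60% of 1000 mg = 600 mg.
Total = 225 + 600 = 825 mg.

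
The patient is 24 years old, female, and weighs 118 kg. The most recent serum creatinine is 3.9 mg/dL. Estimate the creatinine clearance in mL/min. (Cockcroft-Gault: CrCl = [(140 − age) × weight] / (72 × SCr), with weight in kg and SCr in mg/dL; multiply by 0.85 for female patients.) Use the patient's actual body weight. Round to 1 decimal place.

CrCl = (140 − 24) × 118 / (72 × 3.9) × 0.85 = 13688.0 / 280.80 × 0.85 ≈ 41.4 mL/min

41.4 mL/min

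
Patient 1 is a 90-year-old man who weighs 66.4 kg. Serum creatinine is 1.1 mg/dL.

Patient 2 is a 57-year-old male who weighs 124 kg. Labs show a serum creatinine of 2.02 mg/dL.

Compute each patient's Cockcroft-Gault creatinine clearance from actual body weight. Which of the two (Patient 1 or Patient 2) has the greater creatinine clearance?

Patient 2

Patient 1: CrCl = (140 − 90) × 66.4 / (72 × 1.1) = 3320.0 / 79.20 ≈ 41.9 mL/min
Patient 2: CrCl = (140 − 57) × 124 / (72 × 2.02) = 10292.0 / 145.44 ≈ 70.8 mL/min
41.9 vs 70.8 mL/min → Patient 2 is higher.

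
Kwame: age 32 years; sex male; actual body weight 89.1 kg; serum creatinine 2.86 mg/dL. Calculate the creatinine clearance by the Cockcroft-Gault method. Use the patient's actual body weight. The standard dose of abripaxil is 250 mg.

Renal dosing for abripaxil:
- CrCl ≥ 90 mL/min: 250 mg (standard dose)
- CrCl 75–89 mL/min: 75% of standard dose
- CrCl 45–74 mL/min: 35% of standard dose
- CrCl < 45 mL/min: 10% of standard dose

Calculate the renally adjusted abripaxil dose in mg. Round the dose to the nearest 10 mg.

90 mg

CrCl = (140 − 32) × 89.1 / (72 × 2.86) = 9622.8 / 205.92 ≈ 46.7 mL/min
CrCl ≈ 47 mL/min → bracket 45–74 mL/min.
35% of 250 mg = 87.5 mg → 90 mg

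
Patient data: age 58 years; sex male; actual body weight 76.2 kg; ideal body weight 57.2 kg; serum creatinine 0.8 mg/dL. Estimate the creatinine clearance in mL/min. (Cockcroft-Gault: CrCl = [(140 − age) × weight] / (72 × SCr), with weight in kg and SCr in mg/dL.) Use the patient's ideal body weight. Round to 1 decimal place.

81.4 mL/min

CrCl = (140 − 58) × 57.2 / (72 × 0.8) = 4690.4 / 57.60 ≈ 81.4 mL/min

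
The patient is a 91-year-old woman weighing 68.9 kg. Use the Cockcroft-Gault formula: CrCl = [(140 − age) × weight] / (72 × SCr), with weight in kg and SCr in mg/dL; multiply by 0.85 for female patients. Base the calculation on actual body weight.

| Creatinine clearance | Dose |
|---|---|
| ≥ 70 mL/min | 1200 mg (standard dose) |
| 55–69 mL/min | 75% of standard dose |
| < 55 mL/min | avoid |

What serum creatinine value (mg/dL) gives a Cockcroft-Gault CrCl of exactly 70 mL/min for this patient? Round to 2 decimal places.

Standard dose requires CrCl ≥ 70 mL/min.
Set (140 − 91) × 68.9 × 0.85 / (72 × SCr) = 70
SCr = (140 − 91) × 68.9 × 0.85 / (72 × 70) = 0.569 mg/dL

0.57 mg/dL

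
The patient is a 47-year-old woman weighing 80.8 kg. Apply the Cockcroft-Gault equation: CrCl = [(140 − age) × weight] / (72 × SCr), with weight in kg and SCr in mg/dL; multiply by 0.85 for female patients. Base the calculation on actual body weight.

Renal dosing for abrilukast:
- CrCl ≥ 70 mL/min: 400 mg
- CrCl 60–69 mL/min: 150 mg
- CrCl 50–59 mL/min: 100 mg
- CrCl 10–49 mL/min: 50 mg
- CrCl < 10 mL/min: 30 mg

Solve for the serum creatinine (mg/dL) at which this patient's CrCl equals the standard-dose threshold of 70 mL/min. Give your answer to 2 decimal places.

1.27 mg/dL

Standard dose requires CrCl ≥ 70 mL/min.
Set (140 − 47) × 80.8 × 0.85 / (72 × SCr) = 70
SCr = (140 − 47) × 80.8 × 0.85 / (72 × 70) = 1.267 mg/dL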